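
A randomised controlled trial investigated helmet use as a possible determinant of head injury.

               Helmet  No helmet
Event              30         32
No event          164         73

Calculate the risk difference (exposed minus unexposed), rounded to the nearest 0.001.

Reading the table with exposure as columns: a = 30 (Helmet, case), b = 164 (Helmet, non-case), c = 32 (No helmet, case), d = 73.
Risk in exposed = 30/194 = 0.154639; risk in unexposed = 32/105 = 0.304762.
Risk difference = 0.154639 − 0.304762 = -0.150123

-0.150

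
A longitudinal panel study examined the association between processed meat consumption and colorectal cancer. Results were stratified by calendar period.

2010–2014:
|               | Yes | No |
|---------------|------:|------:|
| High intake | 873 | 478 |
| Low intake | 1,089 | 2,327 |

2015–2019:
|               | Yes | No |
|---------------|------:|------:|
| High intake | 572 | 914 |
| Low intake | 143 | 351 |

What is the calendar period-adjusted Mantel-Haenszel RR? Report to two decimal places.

RR_MH = Σ(aᵢ·n₀ᵢ/nᵢ) / Σ(cᵢ·n₁ᵢ/nᵢ), with n₁ᵢ = aᵢ+bᵢ (exposed), n₀ᵢ = cᵢ+dᵢ (unexposed), nᵢ = n₁ᵢ+n₀ᵢ.
Stratum 1 (2010–2014): n₁ = 1351, n₀ = 3416, n = 4767; a·n₀/n = 873·3416/4767 = 625.5859; c·n₁/n = 1089·1351/4767 = 308.6300
Stratum 2 (2015–2019): n₁ = 1486, n₀ = 494, n = 1980; a·n₀/n = 572·494/1980 = 142.7111; c·n₁/n = 143·1486/1980 = 107.3222
RR_MH = (625.5859 + 142.7111) / (308.6300 + 107.3222) = 768.2970 / 415.9522 = 1.84708

1.85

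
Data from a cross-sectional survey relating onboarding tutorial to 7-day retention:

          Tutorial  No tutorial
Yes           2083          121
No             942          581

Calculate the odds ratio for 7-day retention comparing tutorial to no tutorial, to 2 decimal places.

10.62

Reading the table with exposure as columns: a = 2083 (Tutorial, case), b = 942 (Tutorial, non-case), c = 121 (No tutorial, case), d = 581.
OR = (a·d)/(b·c) = (2083 × 581) / (942 × 121) = 1210223 / 113982 = 10.61767
The odds of 7-day retention are about 10.62 times as high in the tutorial group.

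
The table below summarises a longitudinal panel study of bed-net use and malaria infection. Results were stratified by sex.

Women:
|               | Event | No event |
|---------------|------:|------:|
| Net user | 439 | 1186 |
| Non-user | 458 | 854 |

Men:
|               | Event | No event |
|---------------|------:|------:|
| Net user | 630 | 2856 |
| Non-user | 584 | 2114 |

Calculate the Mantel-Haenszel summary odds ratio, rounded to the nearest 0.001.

OR_MH = Σ(aᵢdᵢ/nᵢ) / Σ(bᵢcᵢ/nᵢ), where nᵢ is the stratum total.
Stratum 1 (Women): n = 2937; a·d/n = 439·854/2937 = 127.6493; b·c/n = 1186·458/2937 = 184.9465
Stratum 2 (Men): n = 6184; a·d/n = 630·2114/6184 = 215.3655; b·c/n = 2856·584/6184 = 269.7128
OR_MH = (127.6493 + 215.3655) / (184.9465 + 269.7128) = 343.0148 / 454.6594 = 0.75444

0.754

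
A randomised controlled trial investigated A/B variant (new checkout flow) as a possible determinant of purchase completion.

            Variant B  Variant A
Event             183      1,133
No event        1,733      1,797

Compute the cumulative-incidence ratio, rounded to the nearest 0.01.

Reading the table with exposure as columns: a = 183 (Variant B, case), b = 1733 (Variant B, non-case), c = 1133 (Variant A, case), d = 1797.
Risk in exposed = 183/1916 = 0.09551; risk in unexposed = 1133/2930 = 0.38669.
RR = 0.09551 / 0.38669 = 0.24700
The risk is 75% lower among the exposed than among the unexposed.

0.25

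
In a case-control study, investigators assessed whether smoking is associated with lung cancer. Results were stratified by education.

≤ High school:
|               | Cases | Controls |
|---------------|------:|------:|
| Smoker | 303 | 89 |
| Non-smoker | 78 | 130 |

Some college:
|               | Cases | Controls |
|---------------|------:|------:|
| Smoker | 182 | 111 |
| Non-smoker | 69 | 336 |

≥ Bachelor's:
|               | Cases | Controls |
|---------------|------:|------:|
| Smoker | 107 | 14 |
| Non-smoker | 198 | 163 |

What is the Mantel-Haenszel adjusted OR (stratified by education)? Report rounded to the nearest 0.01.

OR_MH = Σ(aᵢdᵢ/nᵢ) / Σ(bᵢcᵢ/nᵢ), where nᵢ is the stratum total.
Stratum 1 (≤ High school): n = 600; a·d/n = 303·130/600 = 65.6500; b·c/n = 89·78/600 = 11.5700
Stratum 2 (Some college): n = 698; a·d/n = 182·336/698 = 87.6103; b·c/n = 111·69/698 = 10.9728
Stratum 3 (≥ Bachelor's): n = 482; a·d/n = 107·163/482 = 36.1846; b·c/n = 14·198/482 = 5.7510
OR_MH = (65.6500 + 87.6103 + 36.1846) / (11.5700 + 10.9728 + 5.7510) = 189.4450 / 28.2938 = 6.69563

6.70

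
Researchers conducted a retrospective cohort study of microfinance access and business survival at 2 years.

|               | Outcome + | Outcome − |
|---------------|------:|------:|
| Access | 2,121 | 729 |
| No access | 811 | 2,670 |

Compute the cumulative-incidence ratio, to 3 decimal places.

3.194

Cells: a = 2121, b = 729, c = 811, d = 2670.
Risk in exposed = 2121/2850 = 0.74421; risk in unexposed = 811/3481 = 0.23298.
RR = 0.74421 / 0.23298 = 3.19432
The risk among the exposed is 3.19 times that among the unexposed.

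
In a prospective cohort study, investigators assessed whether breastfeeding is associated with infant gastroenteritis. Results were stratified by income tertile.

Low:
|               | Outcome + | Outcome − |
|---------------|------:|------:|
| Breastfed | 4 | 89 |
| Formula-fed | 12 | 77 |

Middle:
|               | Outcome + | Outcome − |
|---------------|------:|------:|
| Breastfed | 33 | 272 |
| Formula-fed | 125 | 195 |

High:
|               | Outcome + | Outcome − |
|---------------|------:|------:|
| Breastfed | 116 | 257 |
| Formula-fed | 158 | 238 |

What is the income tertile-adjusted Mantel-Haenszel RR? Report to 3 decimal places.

0.547

RR_MH = Σ(aᵢ·n₀ᵢ/nᵢ) / Σ(cᵢ·n₁ᵢ/nᵢ), with n₁ᵢ = aᵢ+bᵢ (exposed), n₀ᵢ = cᵢ+dᵢ (unexposed), nᵢ = n₁ᵢ+n₀ᵢ.
Stratum 1 (Low): n₁ = 93, n₀ = 89, n = 182; a·n₀/n = 4·89/182 = 1.9560; c·n₁/n = 12·93/182 = 6.1319
Stratum 2 (Middle): n₁ = 305, n₀ = 320, n = 625; a·n₀/n = 33·320/625 = 16.8960; c·n₁/n = 125·305/625 = 61.0000
Stratum 3 (High): n₁ = 373, n₀ = 396, n = 769; a·n₀/n = 116·396/769 = 59.7347; c·n₁/n = 158·373/769 = 76.6372
RR_MH = (1.9560 + 16.8960 + 59.7347) / (6.1319 + 61.0000 + 76.6372) = 78.5868 / 143.7691 = 0.54662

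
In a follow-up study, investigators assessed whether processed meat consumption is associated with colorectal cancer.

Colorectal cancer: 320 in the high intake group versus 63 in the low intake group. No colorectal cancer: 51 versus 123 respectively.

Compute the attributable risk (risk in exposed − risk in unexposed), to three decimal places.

0.524

From the description: a = 320, b = 51, c = 63, d = 123.
Risk in exposed = 320/371 = 0.862534; risk in unexposed = 63/186 = 0.338710.
Risk difference = 0.862534 − 0.338710 = 0.523824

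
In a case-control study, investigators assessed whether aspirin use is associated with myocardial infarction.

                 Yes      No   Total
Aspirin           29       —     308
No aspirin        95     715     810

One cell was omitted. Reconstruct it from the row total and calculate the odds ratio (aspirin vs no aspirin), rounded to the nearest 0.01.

0.78

The missing cell is in the exposed row: 308 − 29 = 279.
So a = 29, b = 279, c = 95, d = 715.
OR = (a·d)/(b·c) = (29 × 715) / (279 × 95) = 20735 / 26505 = 0.78231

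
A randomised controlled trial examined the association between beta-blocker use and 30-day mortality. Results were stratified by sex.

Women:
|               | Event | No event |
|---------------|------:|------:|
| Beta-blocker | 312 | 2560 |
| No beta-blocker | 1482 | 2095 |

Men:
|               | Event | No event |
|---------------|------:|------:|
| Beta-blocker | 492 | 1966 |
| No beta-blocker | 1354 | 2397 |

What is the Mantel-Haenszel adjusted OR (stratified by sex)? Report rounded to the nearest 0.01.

0.29

OR_MH = Σ(aᵢdᵢ/nᵢ) / Σ(bᵢcᵢ/nᵢ), where nᵢ is the stratum total.
Stratum 1 (Women): n = 6449; a·d/n = 312·2095/6449 = 101.3552; b·c/n = 2560·1482/6449 = 588.2959
Stratum 2 (Men): n = 6209; a·d/n = 492·2397/6209 = 189.9378; b·c/n = 1966·1354/6209 = 428.7267
OR_MH = (101.3552 + 189.9378) / (588.2959 + 428.7267) = 291.2931 / 1017.0225 = 0.28642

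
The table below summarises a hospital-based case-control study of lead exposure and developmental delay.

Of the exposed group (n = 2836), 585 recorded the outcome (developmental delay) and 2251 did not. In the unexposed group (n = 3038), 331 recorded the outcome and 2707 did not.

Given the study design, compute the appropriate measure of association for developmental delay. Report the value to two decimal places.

2.13

From the description: a = 585, b = 2251, c = 331, d = 2707.
This is a hospital-based case-control study: participants were sampled on outcome status, so risks in the source population cannot be estimated directly — relative risk is not valid here. The odds ratio is the appropriate measure.
OR = (a·d)/(b·c) = (585 × 2707) / (2251 × 331) = 1583595 / 745081 = 2.12540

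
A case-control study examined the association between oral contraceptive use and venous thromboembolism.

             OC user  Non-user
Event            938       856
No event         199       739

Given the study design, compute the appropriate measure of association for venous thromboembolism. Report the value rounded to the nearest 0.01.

Reading the table with exposure as columns: a = 938 (OC user, case), b = 199 (OC user, non-case), c = 856 (Non-user, case), d = 739.
This is a case-control study: participants were sampled on outcome status, so risks in the source population cannot be estimated directly — relative risk is not valid here. The odds ratio is the appropriate measure.
OR = (a·d)/(b·c) = (938 × 739) / (199 × 856) = 693182 / 170344 = 4.06931

4.07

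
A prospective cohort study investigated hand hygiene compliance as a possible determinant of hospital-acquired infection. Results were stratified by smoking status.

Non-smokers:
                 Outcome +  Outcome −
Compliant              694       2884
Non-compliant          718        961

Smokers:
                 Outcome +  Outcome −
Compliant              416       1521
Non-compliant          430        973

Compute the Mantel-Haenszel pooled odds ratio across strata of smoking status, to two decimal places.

OR_MH = Σ(aᵢdᵢ/nᵢ) / Σ(bᵢcᵢ/nᵢ), where nᵢ is the stratum total.
Stratum 1 (Non-smokers): n = 5257; a·d/n = 694·961/5257 = 126.8659; b·c/n = 2884·718/5257 = 393.8961
Stratum 2 (Smokers): n = 3340; a·d/n = 416·973/3340 = 121.1880; b·c/n = 1521·430/3340 = 195.8174
OR_MH = (126.8659 + 121.1880) / (393.8961 + 195.8174) = 248.0539 / 589.7135 = 0.42063

0.42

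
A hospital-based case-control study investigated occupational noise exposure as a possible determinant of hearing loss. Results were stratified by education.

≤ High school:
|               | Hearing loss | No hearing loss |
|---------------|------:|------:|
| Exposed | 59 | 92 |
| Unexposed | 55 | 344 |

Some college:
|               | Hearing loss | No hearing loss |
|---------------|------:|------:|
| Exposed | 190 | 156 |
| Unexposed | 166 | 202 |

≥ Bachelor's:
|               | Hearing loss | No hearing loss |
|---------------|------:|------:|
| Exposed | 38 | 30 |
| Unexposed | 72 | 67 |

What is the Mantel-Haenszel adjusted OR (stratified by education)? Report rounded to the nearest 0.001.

OR_MH = Σ(aᵢdᵢ/nᵢ) / Σ(bᵢcᵢ/nᵢ), where nᵢ is the stratum total.
Stratum 1 (≤ High school): n = 550; a·d/n = 59·344/550 = 36.9018; b·c/n = 92·55/550 = 9.2000
Stratum 2 (Some college): n = 714; a·d/n = 190·202/714 = 53.7535; b·c/n = 156·166/714 = 36.2689
Stratum 3 (≥ Bachelor's): n = 207; a·d/n = 38·67/207 = 12.2995; b·c/n = 30·72/207 = 10.4348
OR_MH = (36.9018 + 53.7535 + 12.2995) / (9.2000 + 36.2689 + 10.4348) = 102.9548 / 55.9037 = 1.84165

1.842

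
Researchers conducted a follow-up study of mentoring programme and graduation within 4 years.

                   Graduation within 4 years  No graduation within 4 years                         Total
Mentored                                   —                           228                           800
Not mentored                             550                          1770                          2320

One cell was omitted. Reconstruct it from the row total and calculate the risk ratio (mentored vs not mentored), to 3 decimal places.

The missing cell is in the exposed row: 800 − 228 = 572.
So a = 572, b = 228, c = 550, d = 1770.
RR = [a/(a+b)] / [c/(c+d)] = (572/800) / (550/2320) = 0.71500/0.23707 = 3.01600

3.016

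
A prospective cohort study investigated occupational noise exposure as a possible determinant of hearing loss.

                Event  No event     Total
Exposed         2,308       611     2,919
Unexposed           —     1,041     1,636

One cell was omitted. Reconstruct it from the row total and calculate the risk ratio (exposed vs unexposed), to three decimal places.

2.174

The missing cell is in the unexposed row: 1636 − 1041 = 595.
So a = 2308, b = 611, c = 595, d = 1041.
RR = [a/(a+b)] / [c/(c+d)] = (2308/2919) / (595/1636) = 0.79068/0.36369 = 2.17404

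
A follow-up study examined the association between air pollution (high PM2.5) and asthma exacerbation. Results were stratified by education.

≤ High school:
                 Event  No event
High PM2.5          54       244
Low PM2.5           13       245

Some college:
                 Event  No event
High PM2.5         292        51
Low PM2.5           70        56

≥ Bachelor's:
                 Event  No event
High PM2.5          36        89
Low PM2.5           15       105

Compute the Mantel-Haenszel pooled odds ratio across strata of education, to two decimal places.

OR_MH = Σ(aᵢdᵢ/nᵢ) / Σ(bᵢcᵢ/nᵢ), where nᵢ is the stratum total.
Stratum 1 (≤ High school): n = 556; a·d/n = 54·245/556 = 23.7950; b·c/n = 244·13/556 = 5.7050
Stratum 2 (Some college): n = 469; a·d/n = 292·56/469 = 34.8657; b·c/n = 51·70/469 = 7.6119
Stratum 3 (≥ Bachelor's): n = 245; a·d/n = 36·105/245 = 15.4286; b·c/n = 89·15/245 = 5.4490
OR_MH = (23.7950 + 34.8657 + 15.4286) / (5.7050 + 7.6119 + 5.4490) = 74.0892 / 18.7660 = 3.94806

3.95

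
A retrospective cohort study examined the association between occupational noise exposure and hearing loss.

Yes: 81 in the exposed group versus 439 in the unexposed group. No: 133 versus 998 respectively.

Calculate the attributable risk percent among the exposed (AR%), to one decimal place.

19.3

From the description: a = 81, b = 133, c = 439, d = 998.
Risk in exposed = 81/214 = 0.37850; risk in unexposed = 439/1437 = 0.30550.
RR = 0.37850/0.30550 = 1.23898
AR% = (RR − 1)/RR × 100 = (1.23898 − 1)/1.23898 × 100 = 19.2883%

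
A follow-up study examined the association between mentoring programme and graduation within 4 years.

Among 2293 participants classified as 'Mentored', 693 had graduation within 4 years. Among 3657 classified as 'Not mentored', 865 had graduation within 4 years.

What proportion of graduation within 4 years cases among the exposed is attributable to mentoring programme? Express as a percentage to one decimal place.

From the description: a = 693, b = 1600, c = 865, d = 2792.
Risk in exposed = 693/2293 = 0.30222; risk in unexposed = 865/3657 = 0.23653.
RR = 0.30222/0.23653 = 1.27773
AR% = (RR − 1)/RR × 100 = (1.27773 − 1)/1.27773 × 100 = 21.7360%

21.7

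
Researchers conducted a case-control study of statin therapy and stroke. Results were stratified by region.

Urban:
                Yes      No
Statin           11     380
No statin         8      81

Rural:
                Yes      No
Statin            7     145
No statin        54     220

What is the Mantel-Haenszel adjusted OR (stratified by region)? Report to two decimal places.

OR_MH = Σ(aᵢdᵢ/nᵢ) / Σ(bᵢcᵢ/nᵢ), where nᵢ is the stratum total.
Stratum 1 (Urban): n = 480; a·d/n = 11·81/480 = 1.8562; b·c/n = 380·8/480 = 6.3333
Stratum 2 (Rural): n = 426; a·d/n = 7·220/426 = 3.6150; b·c/n = 145·54/426 = 18.3803
OR_MH = (1.8562 + 3.6150) / (6.3333 + 18.3803) = 5.4713 / 24.7136 = 0.22139

0.22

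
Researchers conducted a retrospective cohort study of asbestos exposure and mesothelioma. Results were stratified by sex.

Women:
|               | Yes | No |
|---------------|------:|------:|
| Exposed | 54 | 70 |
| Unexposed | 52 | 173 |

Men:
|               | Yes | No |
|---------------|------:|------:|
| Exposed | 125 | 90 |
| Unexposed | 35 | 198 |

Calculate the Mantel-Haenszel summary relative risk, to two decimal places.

RR_MH = Σ(aᵢ·n₀ᵢ/nᵢ) / Σ(cᵢ·n₁ᵢ/nᵢ), with n₁ᵢ = aᵢ+bᵢ (exposed), n₀ᵢ = cᵢ+dᵢ (unexposed), nᵢ = n₁ᵢ+n₀ᵢ.
Stratum 1 (Women): n₁ = 124, n₀ = 225, n = 349; a·n₀/n = 54·225/349 = 34.8138; c·n₁/n = 52·124/349 = 18.4756
Stratum 2 (Men): n₁ = 215, n₀ = 233, n = 448; a·n₀/n = 125·233/448 = 65.0112; c·n₁/n = 35·215/448 = 16.7969
RR_MH = (34.8138 + 65.0112) / (18.4756 + 16.7969) = 99.8249 / 35.2725 = 2.83010

2.83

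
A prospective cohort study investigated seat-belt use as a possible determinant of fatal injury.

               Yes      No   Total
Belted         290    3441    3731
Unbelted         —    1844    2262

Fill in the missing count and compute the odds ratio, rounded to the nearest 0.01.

The missing cell is in the unexposed row: 2262 − 1844 = 418.
So a = 290, b = 3441, c = 418, d = 1844.
OR = (a·d)/(b·c) = (290 × 1844) / (3441 × 418) = 534760 / 1438338 = 0.37179

0.37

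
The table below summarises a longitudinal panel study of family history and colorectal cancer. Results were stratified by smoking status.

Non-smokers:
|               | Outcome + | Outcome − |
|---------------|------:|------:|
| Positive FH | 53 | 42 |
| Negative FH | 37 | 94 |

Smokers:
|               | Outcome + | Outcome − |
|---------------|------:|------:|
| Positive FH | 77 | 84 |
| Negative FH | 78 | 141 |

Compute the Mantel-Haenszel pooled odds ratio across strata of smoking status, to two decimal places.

OR_MH = Σ(aᵢdᵢ/nᵢ) / Σ(bᵢcᵢ/nᵢ), where nᵢ is the stratum total.
Stratum 1 (Non-smokers): n = 226; a·d/n = 53·94/226 = 22.0442; b·c/n = 42·37/226 = 6.8761
Stratum 2 (Smokers): n = 380; a·d/n = 77·141/380 = 28.5711; b·c/n = 84·78/380 = 17.2421
OR_MH = (22.0442 + 28.5711) / (6.8761 + 17.2421) = 50.6153 / 24.1182 = 2.09863

2.10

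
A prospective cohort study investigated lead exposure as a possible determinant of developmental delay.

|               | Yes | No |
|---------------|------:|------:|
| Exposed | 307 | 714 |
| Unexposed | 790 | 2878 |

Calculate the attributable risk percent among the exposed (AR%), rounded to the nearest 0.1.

28.4

Cells: a = 307, b = 714, c = 790, d = 2878.
Risk in exposed = 307/1021 = 0.30069; risk in unexposed = 790/3668 = 0.21538.
RR = 0.30069/0.21538 = 1.39609
AR% = (RR − 1)/RR × 100 = (1.39609 − 1)/1.39609 × 100 = 28.3716%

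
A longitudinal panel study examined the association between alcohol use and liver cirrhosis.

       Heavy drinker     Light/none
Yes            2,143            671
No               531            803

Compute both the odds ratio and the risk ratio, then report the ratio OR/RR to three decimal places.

Reading the table with exposure as columns: a = 2143 (Heavy drinker, case), b = 531 (Heavy drinker, non-case), c = 671 (Light/none, case), d = 803.
OR = (2143·803)/(531·671) = 1720829/356301 = 4.82971
Risk in exposed = 2143/2674 = 0.80142; risk in unexposed = 671/1474 = 0.45522; RR = 1.76050
OR/RR = 4.82971 / 1.76050 = 2.74337
The outcome is not rare, so the OR lies further from 1 than the RR.

2.743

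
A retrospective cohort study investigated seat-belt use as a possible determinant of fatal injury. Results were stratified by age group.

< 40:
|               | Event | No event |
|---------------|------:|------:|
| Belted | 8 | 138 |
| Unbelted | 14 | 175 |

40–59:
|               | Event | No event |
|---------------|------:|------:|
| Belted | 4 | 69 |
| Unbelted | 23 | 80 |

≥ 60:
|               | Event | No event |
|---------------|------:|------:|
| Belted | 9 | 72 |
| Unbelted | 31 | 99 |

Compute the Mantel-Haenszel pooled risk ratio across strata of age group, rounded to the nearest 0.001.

RR_MH = Σ(aᵢ·n₀ᵢ/nᵢ) / Σ(cᵢ·n₁ᵢ/nᵢ), with n₁ᵢ = aᵢ+bᵢ (exposed), n₀ᵢ = cᵢ+dᵢ (unexposed), nᵢ = n₁ᵢ+n₀ᵢ.
Stratum 1 (< 40): n₁ = 146, n₀ = 189, n = 335; a·n₀/n = 8·189/335 = 4.5134; c·n₁/n = 14·146/335 = 6.1015
Stratum 2 (40–59): n₁ = 73, n₀ = 103, n = 176; a·n₀/n = 4·103/176 = 2.3409; c·n₁/n = 23·73/176 = 9.5398
Stratum 3 (≥ 60): n₁ = 81, n₀ = 130, n = 211; a·n₀/n = 9·130/211 = 5.5450; c·n₁/n = 31·81/211 = 11.9005
RR_MH = (4.5134 + 2.3409 + 5.5450) / (6.1015 + 9.5398 + 11.9005) = 12.3994 / 27.5417 = 0.45020

0.450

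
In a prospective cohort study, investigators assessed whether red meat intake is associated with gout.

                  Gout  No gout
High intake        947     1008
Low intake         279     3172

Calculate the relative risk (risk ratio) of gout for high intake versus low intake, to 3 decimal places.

Cells: a = 947, b = 1008, c = 279, d = 3172.
Risk in exposed = 947/1955 = 0.48440; risk in unexposed = 279/3451 = 0.08085.
RR = 0.48440 / 0.08085 = 5.99162
The risk among the exposed is 5.99 times that among the unexposed.

5.992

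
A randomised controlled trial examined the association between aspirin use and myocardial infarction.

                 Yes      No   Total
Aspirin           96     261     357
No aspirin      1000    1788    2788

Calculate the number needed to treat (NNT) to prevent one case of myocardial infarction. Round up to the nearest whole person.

12

Risk in treated group = 96/357 = 0.26891; risk in control = 1000/2788 = 0.35868.
Absolute risk reduction = 0.35868 − 0.26891 = 0.08977
NNT = 1 / ARR = 1 / 0.08977 = 11.139 → round up → 12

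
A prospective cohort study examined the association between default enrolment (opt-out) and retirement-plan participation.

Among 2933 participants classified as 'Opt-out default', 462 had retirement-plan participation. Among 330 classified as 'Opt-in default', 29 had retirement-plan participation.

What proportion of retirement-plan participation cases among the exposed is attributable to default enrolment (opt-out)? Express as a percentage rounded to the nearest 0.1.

44.2

From the description: a = 462, b = 2471, c = 29, d = 301.
Risk in exposed = 462/2933 = 0.15752; risk in unexposed = 29/330 = 0.08788.
RR = 0.15752/0.08788 = 1.79245
AR% = (RR − 1)/RR × 100 = (1.79245 − 1)/1.79245 × 100 = 44.2103%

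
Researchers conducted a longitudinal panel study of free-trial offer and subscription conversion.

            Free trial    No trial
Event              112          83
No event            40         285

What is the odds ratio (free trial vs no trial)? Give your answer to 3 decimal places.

9.614

Reading the table with exposure as columns: a = 112 (Free trial, case), b = 40 (Free trial, non-case), c = 83 (No trial, case), d = 285.
OR = (a·d)/(b·c) = (112 × 285) / (40 × 83) = 31920 / 3320 = 9.61446
The odds of subscription conversion are about 9.61 times as high in the free trial group.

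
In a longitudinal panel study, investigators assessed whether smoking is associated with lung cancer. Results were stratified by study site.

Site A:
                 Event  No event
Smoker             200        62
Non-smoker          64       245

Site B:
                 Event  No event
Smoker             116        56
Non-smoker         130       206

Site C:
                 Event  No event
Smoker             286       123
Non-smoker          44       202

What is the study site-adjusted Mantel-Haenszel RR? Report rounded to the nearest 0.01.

2.90

RR_MH = Σ(aᵢ·n₀ᵢ/nᵢ) / Σ(cᵢ·n₁ᵢ/nᵢ), with n₁ᵢ = aᵢ+bᵢ (exposed), n₀ᵢ = cᵢ+dᵢ (unexposed), nᵢ = n₁ᵢ+n₀ᵢ.
Stratum 1 (Site A): n₁ = 262, n₀ = 309, n = 571; a·n₀/n = 200·309/571 = 108.2312; c·n₁/n = 64·262/571 = 29.3660
Stratum 2 (Site B): n₁ = 172, n₀ = 336, n = 508; a·n₀/n = 116·336/508 = 76.7244; c·n₁/n = 130·172/508 = 44.0157
Stratum 3 (Site C): n₁ = 409, n₀ = 246, n = 655; a·n₀/n = 286·246/655 = 107.4137; c·n₁/n = 44·409/655 = 27.4748
RR_MH = (108.2312 + 76.7244 + 107.4137) / (29.3660 + 44.0157 + 27.4748) = 292.3693 / 100.8566 = 2.89886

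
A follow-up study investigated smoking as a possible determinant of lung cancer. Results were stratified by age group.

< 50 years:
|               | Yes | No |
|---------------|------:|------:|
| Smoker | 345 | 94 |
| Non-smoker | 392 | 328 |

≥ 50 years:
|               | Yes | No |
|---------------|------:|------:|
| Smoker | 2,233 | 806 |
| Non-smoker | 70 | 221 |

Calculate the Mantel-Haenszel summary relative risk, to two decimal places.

1.93

RR_MH = Σ(aᵢ·n₀ᵢ/nᵢ) / Σ(cᵢ·n₁ᵢ/nᵢ), with n₁ᵢ = aᵢ+bᵢ (exposed), n₀ᵢ = cᵢ+dᵢ (unexposed), nᵢ = n₁ᵢ+n₀ᵢ.
Stratum 1 (< 50 years): n₁ = 439, n₀ = 720, n = 1159; a·n₀/n = 345·720/1159 = 214.3227; c·n₁/n = 392·439/1159 = 148.4797
Stratum 2 (≥ 50 years): n₁ = 3039, n₀ = 291, n = 3330; a·n₀/n = 2233·291/3330 = 195.1360; c·n₁/n = 70·3039/3330 = 63.8829
RR_MH = (214.3227 + 195.1360) / (148.4797 + 63.8829) = 409.4587 / 212.3626 = 1.92811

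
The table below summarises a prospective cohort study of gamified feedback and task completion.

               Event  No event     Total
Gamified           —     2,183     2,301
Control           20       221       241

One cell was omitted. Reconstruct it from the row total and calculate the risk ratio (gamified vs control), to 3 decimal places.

The missing cell is in the exposed row: 2301 − 2183 = 118.
So a = 118, b = 2183, c = 20, d = 221.
RR = [a/(a+b)] / [c/(c+d)] = (118/2301) / (20/241) = 0.05128/0.08299 = 0.61795

0.618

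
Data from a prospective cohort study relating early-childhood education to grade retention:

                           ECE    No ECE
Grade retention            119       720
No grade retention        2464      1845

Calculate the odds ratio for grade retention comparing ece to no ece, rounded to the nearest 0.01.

Reading the table with exposure as columns: a = 119 (ECE, case), b = 2464 (ECE, non-case), c = 720 (No ECE, case), d = 1845.
OR = (a·d)/(b·c) = (119 × 1845) / (2464 × 720) = 219555 / 1774080 = 0.12376
Exposure is associated with lower odds of grade retention (OR = 0.12 < 1).

0.12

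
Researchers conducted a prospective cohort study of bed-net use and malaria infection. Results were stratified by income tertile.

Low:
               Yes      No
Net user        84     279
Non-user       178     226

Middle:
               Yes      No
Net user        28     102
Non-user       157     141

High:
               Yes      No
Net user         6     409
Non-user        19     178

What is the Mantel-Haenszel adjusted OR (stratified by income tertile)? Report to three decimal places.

OR_MH = Σ(aᵢdᵢ/nᵢ) / Σ(bᵢcᵢ/nᵢ), where nᵢ is the stratum total.
Stratum 1 (Low): n = 767; a·d/n = 84·226/767 = 24.7510; b·c/n = 279·178/767 = 64.7484
Stratum 2 (Middle): n = 428; a·d/n = 28·141/428 = 9.2243; b·c/n = 102·157/428 = 37.4159
Stratum 3 (High): n = 612; a·d/n = 6·178/612 = 1.7451; b·c/n = 409·19/612 = 12.6977
OR_MH = (24.7510 + 9.2243 + 1.7451) / (64.7484 + 37.4159 + 12.6977) = 35.7204 / 114.8620 = 0.31099

0.311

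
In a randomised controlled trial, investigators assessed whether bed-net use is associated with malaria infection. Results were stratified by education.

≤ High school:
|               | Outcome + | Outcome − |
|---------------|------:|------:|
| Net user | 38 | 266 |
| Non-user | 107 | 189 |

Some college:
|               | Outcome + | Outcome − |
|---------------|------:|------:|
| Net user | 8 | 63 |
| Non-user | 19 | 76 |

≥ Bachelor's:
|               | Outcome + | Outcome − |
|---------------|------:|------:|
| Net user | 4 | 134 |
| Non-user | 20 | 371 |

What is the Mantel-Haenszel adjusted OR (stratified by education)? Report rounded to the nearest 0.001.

0.309

OR_MH = Σ(aᵢdᵢ/nᵢ) / Σ(bᵢcᵢ/nᵢ), where nᵢ is the stratum total.
Stratum 1 (≤ High school): n = 600; a·d/n = 38·189/600 = 11.9700; b·c/n = 266·107/600 = 47.4367
Stratum 2 (Some college): n = 166; a·d/n = 8·76/166 = 3.6627; b·c/n = 63·19/166 = 7.2108
Stratum 3 (≥ Bachelor's): n = 529; a·d/n = 4·371/529 = 2.8053; b·c/n = 134·20/529 = 5.0662
OR_MH = (11.9700 + 3.6627 + 2.8053) / (47.4367 + 7.2108 + 5.0662) = 18.4379 / 59.7137 = 0.30877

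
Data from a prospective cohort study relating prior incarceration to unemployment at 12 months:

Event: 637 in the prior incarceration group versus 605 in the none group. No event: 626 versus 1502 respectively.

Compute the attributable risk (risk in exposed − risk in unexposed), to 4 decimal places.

From the description: a = 637, b = 626, c = 605, d = 1502.
Risk in exposed = 637/1263 = 0.504355; risk in unexposed = 605/2107 = 0.287138.
Risk difference = 0.504355 − 0.287138 = 0.217217

0.2172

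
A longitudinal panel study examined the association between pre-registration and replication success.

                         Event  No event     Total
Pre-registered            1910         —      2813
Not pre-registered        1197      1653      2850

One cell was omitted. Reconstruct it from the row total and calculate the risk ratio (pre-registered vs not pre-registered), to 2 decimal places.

The missing cell is in the exposed row: 2813 − 1910 = 903.
So a = 1910, b = 903, c = 1197, d = 1653.
RR = [a/(a+b)] / [c/(c+d)] = (1910/2813) / (1197/2850) = 0.67899/0.42000 = 1.61664

1.62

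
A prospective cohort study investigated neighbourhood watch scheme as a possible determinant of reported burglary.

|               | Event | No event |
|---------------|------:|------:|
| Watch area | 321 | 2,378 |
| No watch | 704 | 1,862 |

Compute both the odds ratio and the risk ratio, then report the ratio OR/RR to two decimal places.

0.82

Cells: a = 321, b = 2378, c = 704, d = 1862.
OR = (321·1862)/(2378·704) = 597702/1674112 = 0.35703
Risk in exposed = 321/2699 = 0.11893; risk in unexposed = 704/2566 = 0.27436; RR = 0.43350
OR/RR = 0.35703 / 0.43350 = 0.82360
The outcome is not rare, so the OR lies further from 1 than the RR.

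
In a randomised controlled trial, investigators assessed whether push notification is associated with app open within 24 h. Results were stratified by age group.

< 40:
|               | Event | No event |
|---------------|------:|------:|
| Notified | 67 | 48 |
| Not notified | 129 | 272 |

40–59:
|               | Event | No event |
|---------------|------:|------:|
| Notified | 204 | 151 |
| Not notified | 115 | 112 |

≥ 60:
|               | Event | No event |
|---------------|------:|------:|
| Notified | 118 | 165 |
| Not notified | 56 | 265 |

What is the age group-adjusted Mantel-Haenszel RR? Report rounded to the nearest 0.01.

RR_MH = Σ(aᵢ·n₀ᵢ/nᵢ) / Σ(cᵢ·n₁ᵢ/nᵢ), with n₁ᵢ = aᵢ+bᵢ (exposed), n₀ᵢ = cᵢ+dᵢ (unexposed), nᵢ = n₁ᵢ+n₀ᵢ.
Stratum 1 (< 40): n₁ = 115, n₀ = 401, n = 516; a·n₀/n = 67·401/516 = 52.0678; c·n₁/n = 129·115/516 = 28.7500
Stratum 2 (40–59): n₁ = 355, n₀ = 227, n = 582; a·n₀/n = 204·227/582 = 79.5670; c·n₁/n = 115·355/582 = 70.1460
Stratum 3 (≥ 60): n₁ = 283, n₀ = 321, n = 604; a·n₀/n = 118·321/604 = 62.7119; c·n₁/n = 56·283/604 = 26.2384
RR_MH = (52.0678 + 79.5670 + 62.7119) / (28.7500 + 70.1460 + 26.2384) = 194.3468 / 125.1345 = 1.55310

1.55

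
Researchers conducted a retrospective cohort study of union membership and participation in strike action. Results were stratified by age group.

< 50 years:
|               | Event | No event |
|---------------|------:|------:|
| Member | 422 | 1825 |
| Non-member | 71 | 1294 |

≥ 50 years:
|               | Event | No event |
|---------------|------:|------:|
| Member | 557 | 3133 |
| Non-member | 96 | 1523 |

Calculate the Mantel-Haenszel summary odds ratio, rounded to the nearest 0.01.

OR_MH = Σ(aᵢdᵢ/nᵢ) / Σ(bᵢcᵢ/nᵢ), where nᵢ is the stratum total.
Stratum 1 (< 50 years): n = 3612; a·d/n = 422·1294/3612 = 151.1816; b·c/n = 1825·71/3612 = 35.8735
Stratum 2 (≥ 50 years): n = 5309; a·d/n = 557·1523/5309 = 159.7873; b·c/n = 3133·96/5309 = 56.6525
OR_MH = (151.1816 + 159.7873) / (35.8735 + 56.6525) = 310.9690 / 92.5260 = 3.36088

3.36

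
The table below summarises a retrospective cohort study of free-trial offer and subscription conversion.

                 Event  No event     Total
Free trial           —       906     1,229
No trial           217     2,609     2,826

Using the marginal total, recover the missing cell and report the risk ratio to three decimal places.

The missing cell is in the exposed row: 1229 − 906 = 323.
So a = 323, b = 906, c = 217, d = 2609.
RR = [a/(a+b)] / [c/(c+d)] = (323/1229) / (217/2826) = 0.26282/0.07679 = 3.42265

3.423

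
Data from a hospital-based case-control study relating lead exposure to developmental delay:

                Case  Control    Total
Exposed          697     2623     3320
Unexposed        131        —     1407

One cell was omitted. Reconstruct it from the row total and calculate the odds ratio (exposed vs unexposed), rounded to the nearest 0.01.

The missing cell is in the unexposed row: 1407 − 131 = 1276.
So a = 697, b = 2623, c = 131, d = 1276.
OR = (a·d)/(b·c) = (697 × 1276) / (2623 × 131) = 889372 / 343613 = 2.58830

2.59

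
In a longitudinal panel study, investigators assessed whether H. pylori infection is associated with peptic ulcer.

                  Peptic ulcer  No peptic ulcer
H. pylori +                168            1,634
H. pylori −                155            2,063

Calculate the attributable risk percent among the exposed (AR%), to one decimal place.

25.0

Cells: a = 168, b = 1634, c = 155, d = 2063.
Risk in exposed = 168/1802 = 0.09323; risk in unexposed = 155/2218 = 0.06988.
RR = 0.09323/0.06988 = 1.33409
AR% = (RR − 1)/RR × 100 = (1.33409 − 1)/1.33409 × 100 = 25.0424%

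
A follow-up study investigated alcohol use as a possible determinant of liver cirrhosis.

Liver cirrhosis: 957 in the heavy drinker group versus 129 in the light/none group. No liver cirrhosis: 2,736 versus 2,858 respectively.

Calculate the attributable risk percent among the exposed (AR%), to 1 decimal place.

83.3

From the description: a = 957, b = 2736, c = 129, d = 2858.
Risk in exposed = 957/3693 = 0.25914; risk in unexposed = 129/2987 = 0.04319.
RR = 0.25914/0.04319 = 6.00037
AR% = (RR − 1)/RR × 100 = (6.00037 − 1)/6.00037 × 100 = 83.3344%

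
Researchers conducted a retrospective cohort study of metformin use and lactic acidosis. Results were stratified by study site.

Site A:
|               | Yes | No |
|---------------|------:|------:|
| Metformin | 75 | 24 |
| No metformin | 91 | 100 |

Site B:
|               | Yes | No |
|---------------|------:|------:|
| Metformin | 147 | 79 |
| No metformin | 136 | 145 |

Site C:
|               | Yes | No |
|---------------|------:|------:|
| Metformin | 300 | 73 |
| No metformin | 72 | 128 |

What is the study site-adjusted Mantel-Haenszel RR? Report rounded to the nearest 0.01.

1.70

RR_MH = Σ(aᵢ·n₀ᵢ/nᵢ) / Σ(cᵢ·n₁ᵢ/nᵢ), with n₁ᵢ = aᵢ+bᵢ (exposed), n₀ᵢ = cᵢ+dᵢ (unexposed), nᵢ = n₁ᵢ+n₀ᵢ.
Stratum 1 (Site A): n₁ = 99, n₀ = 191, n = 290; a·n₀/n = 75·191/290 = 49.3966; c·n₁/n = 91·99/290 = 31.0655
Stratum 2 (Site B): n₁ = 226, n₀ = 281, n = 507; a·n₀/n = 147·281/507 = 81.4734; c·n₁/n = 136·226/507 = 60.6233
Stratum 3 (Site C): n₁ = 373, n₀ = 200, n = 573; a·n₀/n = 300·200/573 = 104.7120; c·n₁/n = 72·373/573 = 46.8691
RR_MH = (49.3966 + 81.4734 + 104.7120) / (31.0655 + 60.6233 + 46.8691) = 235.5820 / 138.5579 = 1.70024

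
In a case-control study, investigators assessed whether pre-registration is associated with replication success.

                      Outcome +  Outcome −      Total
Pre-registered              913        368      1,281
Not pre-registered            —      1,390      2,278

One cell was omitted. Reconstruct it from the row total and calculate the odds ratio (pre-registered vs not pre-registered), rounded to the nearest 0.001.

3.884

The missing cell is in the unexposed row: 2278 − 1390 = 888.
So a = 913, b = 368, c = 888, d = 1390.
OR = (a·d)/(b·c) = (913 × 1390) / (368 × 888) = 1269070 / 326784 = 3.88351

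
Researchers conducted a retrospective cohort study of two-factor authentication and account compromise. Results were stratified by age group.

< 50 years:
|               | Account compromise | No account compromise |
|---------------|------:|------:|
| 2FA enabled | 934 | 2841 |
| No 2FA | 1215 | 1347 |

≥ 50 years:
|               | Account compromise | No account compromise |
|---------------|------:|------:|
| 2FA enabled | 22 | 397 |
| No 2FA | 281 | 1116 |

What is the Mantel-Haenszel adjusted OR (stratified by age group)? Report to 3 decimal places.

OR_MH = Σ(aᵢdᵢ/nᵢ) / Σ(bᵢcᵢ/nᵢ), where nᵢ is the stratum total.
Stratum 1 (< 50 years): n = 6337; a·d/n = 934·1347/6337 = 198.5321; b·c/n = 2841·1215/6337 = 544.7081
Stratum 2 (≥ 50 years): n = 1816; a·d/n = 22·1116/1816 = 13.5198; b·c/n = 397·281/1816 = 61.4301
OR_MH = (198.5321 + 13.5198) / (544.7081 + 61.4301) = 212.0519 / 606.1381 = 0.34984

0.350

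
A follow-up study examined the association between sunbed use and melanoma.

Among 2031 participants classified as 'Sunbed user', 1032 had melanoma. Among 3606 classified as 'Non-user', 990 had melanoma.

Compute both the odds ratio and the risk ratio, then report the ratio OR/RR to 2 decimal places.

1.47

From the description: a = 1032, b = 999, c = 990, d = 2616.
OR = (1032·2616)/(999·990) = 2699712/989010 = 2.72971
Risk in exposed = 1032/2031 = 0.50812; risk in unexposed = 990/3606 = 0.27454; RR = 1.85080
OR/RR = 2.72971 / 1.85080 = 1.47488
The outcome is not rare, so the OR lies further from 1 than the RR.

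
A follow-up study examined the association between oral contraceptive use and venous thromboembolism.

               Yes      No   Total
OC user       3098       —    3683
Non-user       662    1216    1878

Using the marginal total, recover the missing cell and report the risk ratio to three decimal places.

2.386

The missing cell is in the exposed row: 3683 − 3098 = 585.
So a = 3098, b = 585, c = 662, d = 1216.
RR = [a/(a+b)] / [c/(c+d)] = (3098/3683) / (662/1878) = 0.84116/0.35250 = 2.38626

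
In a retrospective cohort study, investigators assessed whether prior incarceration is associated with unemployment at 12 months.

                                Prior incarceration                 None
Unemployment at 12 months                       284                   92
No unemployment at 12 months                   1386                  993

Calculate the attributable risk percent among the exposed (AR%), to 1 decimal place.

50.1

Reading the table with exposure as columns: a = 284 (Prior incarceration, case), b = 1386 (Prior incarceration, non-case), c = 92 (None, case), d = 993.
Risk in exposed = 284/1670 = 0.17006; risk in unexposed = 92/1085 = 0.08479.
RR = 0.17006/0.08479 = 2.00560
AR% = (RR − 1)/RR × 100 = (2.00560 − 1)/2.00560 × 100 = 50.1395%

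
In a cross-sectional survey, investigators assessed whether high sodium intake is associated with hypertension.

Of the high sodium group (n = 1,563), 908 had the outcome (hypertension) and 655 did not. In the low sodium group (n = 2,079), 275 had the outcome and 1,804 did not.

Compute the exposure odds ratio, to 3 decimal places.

9.094

From the description: a = 908, b = 655, c = 275, d = 1804.
OR = (a·d)/(b·c) = (908 × 1804) / (655 × 275) = 1638032 / 180125 = 9.09386
The odds of hypertension are about 9.09 times as high in the high sodium group.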